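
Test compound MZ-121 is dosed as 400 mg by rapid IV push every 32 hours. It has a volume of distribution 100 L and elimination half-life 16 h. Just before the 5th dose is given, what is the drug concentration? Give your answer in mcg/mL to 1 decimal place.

1.3 mcg/mL

f = (1/2)^(τ/t½) = (1/2)^(32/16) ≈ 0.2500.
C₀ = D/Vd = 400/100 ≈ 4.000 mcg/mL.
Before the 5th dose, 4 doses have been given. Superposition: Cmin = C₀·(f + f² + … + f^4).
≈ 4.000 × (0.2500 + 0.0625 + 0.0156 + 0.0039) ≈ 4.000 × 0.3320 ≈ 1.328 mcg/mL.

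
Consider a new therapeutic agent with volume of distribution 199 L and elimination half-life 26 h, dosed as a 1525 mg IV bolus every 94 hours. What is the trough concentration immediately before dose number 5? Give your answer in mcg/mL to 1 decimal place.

f = (1/2)^(τ/t½) = (1/2)^(94/26) ≈ 0.0816.
C₀ = D/Vd = 1525/199 ≈ 7.663 mcg/mL.
Before the 5th dose, 4 doses have been given. Superposition: Cmin = C₀·(f + f² + … + f^4).
≈ 7.663 × (0.0816 + 0.0067 + 0.0005 + 0.0000) ≈ 7.663 × 0.0888 ≈ 0.680 mcg/mL.

0.7 mcg/mL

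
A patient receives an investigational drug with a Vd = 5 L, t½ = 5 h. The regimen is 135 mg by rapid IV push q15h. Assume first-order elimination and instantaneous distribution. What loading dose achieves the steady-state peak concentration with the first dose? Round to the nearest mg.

f = (1/2)^(15/5) ≈ 0.125000; accumulation ratio R = 1/(1−f) ≈ 1.14286.
Loading dose to hit Cmax,ss on first dose: D_load = D_maint·R ≈ 135 × 1.14286 ≈ 154.29 mg.

154 mg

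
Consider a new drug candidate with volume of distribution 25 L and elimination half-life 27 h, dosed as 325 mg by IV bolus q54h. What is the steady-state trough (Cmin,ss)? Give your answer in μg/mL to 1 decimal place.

The dosing interval is 2 half-lives, so f = 2^(−2) = 0.25.
Accumulation ratio R = 1/(1 − f) = 1/0.75 = 4/3.
Single-dose peak C₀ = D/Vd = 325/25 = 13 μg/mL.
Steady-state peak Cmax,ss = C₀·R = 13 × 4/3 ≈ 17.333 μg/mL.
Steady-state trough Cmin,ss = Cmax,ss·f ≈ 17.333 × 0.25 ≈ 4.333 μg/mL.

4.3 μg/mL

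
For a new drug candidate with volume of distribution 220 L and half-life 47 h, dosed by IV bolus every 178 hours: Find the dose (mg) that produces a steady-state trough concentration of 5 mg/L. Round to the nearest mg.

14087 mg

τ/t½ = 178/47 ≈ 3.7872, so f = (1/2)^(178/47) ≈ 0.072432.
Cmin,ss = (D/Vd)·f/(1−f), so D = Cmin,ss·Vd·(1−f)/f.
D = 5 × 220 × (1−f)/f ≈ 5 × 220 × 12.80605 ≈ 14086.66 mg.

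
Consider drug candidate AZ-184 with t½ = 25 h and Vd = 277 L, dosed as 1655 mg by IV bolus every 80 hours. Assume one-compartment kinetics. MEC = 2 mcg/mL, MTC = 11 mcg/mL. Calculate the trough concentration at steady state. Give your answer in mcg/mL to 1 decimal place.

τ/t½ = 80/25 ≈ 3.2, so fraction remaining f = (1/2)^(80/25) ≈ 0.1088.
At steady state, accumulation factor R = 1/(1 − e^(−kτ)) ≈ 1.1221.
Single-dose peak C₀ = D/Vd = 1655/277 ≈ 5.975 mcg/mL.
Cmax,ss = C₀/(1 − f) ≈ 5.975/0.8912 ≈ 6.704 mcg/mL.
Steady-state trough Cmin,ss = Cmax,ss·f ≈ 6.704 × 0.1088 ≈ 0.729 mcg/mL.
Trough 0.7 mcg/mL vs MEC 2 mcg/mL: subtherapeutic.

0.7 mcg/mL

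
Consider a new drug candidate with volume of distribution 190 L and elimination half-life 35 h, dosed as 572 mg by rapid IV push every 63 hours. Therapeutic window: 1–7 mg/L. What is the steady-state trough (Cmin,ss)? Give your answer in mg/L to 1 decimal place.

1.2 mg/L

Over one 63-h interval, 63/35 ≈ 1.8 half-lives elapse, leaving f ≈ 0.2872 of each dose.
At steady state, accumulation factor R = 1/(1 − e^(−kτ)) ≈ 1.4029.
Each bolus raises the concentration by D/Vd = 572/190 ≈ 3.011 mg/L.
Cmax,ss = C₀/(1 − f) ≈ 3.011/0.7128 ≈ 4.224 mg/L.
Steady-state trough Cmin,ss = Cmax,ss·f ≈ 4.224 × 0.2872 ≈ 1.213 mg/L.
Trough 1.2 mg/L vs MEC 1 mg/L: adequate.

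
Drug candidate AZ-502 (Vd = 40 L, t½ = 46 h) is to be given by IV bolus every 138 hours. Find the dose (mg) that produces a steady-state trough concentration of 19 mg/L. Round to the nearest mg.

τ/t½ = 138/46 ≈ 3, so f = (1/2)^(138/46) ≈ 0.125000.
Cmin,ss = (D/Vd)·f/(1−f), so D = Cmin,ss·Vd·(1−f)/f.
D = 19 × 40 × (1−f)/f ≈ 19 × 40 × 7.00000 ≈ 5320.00 mg.

5320 mg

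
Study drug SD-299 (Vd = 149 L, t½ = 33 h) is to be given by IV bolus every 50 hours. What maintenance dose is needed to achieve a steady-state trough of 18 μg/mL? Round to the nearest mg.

τ/t½ = 50/33 ≈ 1.5152, so f = (1/2)^(50/33) ≈ 0.349860.
Cmin,ss = (D/Vd)·f/(1−f), so D = Cmin,ss·Vd·(1−f)/f.
D = 18 × 149 × (1−f)/f ≈ 18 × 149 × 1.85829 ≈ 4983.93 mg.

4984 mg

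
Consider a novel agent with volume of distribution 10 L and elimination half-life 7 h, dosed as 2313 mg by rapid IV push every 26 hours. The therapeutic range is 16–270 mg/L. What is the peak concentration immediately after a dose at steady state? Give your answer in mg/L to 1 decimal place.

τ/t½ = 26/7 ≈ 3.7143, so fraction remaining f = (1/2)^(26/7) ≈ 0.0762.
Accumulation ratio R = 1/(1 − f) ≈ 1/0.9238 ≈ 1.0825.
Single-dose peak C₀ = D/Vd = 2313/10 ≈ 231.300 mg/L.
Steady-state peak Cmax,ss = C₀·R ≈ 231.300 × 1.0825 ≈ 250.382 mg/L.
Peak 250.4 mg/L vs MTC 270 mg/L: below toxic threshold.

250.4 mg/L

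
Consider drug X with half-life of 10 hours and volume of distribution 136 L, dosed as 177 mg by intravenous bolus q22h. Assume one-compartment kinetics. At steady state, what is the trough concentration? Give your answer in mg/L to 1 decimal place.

Over one 22-h interval, 22/10 ≈ 2.2 half-lives elapse, leaving f ≈ 0.2176 of each dose.
At steady state, accumulation factor R = 1/(1 − e^(−kτ)) ≈ 1.2781.
Each bolus raises the concentration by D/Vd = 177/136 ≈ 1.301 mg/L.
Steady-state peak Cmax,ss = C₀·R ≈ 1.301 × 1.2781 ≈ 1.663 mg/L.
One interval later, Cmin,ss = Cmax,ss·e^(−kτ) ≈ 1.663 × 0.2176 ≈ 0.362 mg/L.

0.4 mg/L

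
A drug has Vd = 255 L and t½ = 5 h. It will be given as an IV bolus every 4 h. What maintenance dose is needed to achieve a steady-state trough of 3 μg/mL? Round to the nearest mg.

567 mg

τ/t½ = 4/5 ≈ 0.8, so f = (1/2)^(4/5) ≈ 0.574349.
Cmin,ss = (D/Vd)·f/(1−f), so D = Cmin,ss·Vd·(1−f)/f.
D = 3 × 255 × (1−f)/f ≈ 3 × 255 × 0.74110 ≈ 566.94 mg.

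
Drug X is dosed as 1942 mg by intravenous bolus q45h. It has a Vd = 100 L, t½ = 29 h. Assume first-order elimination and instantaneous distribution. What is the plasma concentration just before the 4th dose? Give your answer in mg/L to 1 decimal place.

9.7 mg/L

f = (1/2)^(τ/t½) = (1/2)^(45/29) ≈ 0.3411.
C₀ = D/Vd = 1942/100 ≈ 19.420 mg/L.
Before the 4th dose, 3 doses have been given. Superposition: Cmin = C₀·(f + f² + … + f^3).
≈ 19.420 × (0.3411 + 0.1163 + 0.0397) ≈ 19.420 × 0.4971 ≈ 9.654 mg/L.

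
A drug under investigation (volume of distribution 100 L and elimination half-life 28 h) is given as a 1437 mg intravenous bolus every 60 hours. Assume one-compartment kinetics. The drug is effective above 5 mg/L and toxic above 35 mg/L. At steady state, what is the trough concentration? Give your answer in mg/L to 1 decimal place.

k = ln2/t½ = ln2/28 ≈ 0.024755 h⁻¹; fraction remaining f = e^(−kτ) = e^(−0.024755×60) ≈ 0.2264.
At steady state, accumulation factor R = 1/(1 − e^(−kτ)) ≈ 1.2927.
Each bolus raises the concentration by D/Vd = 1437/100 ≈ 14.370 mg/L.
Cmax,ss = C₀/(1 − f) ≈ 14.370/0.7736 ≈ 18.575 mg/L.
Steady-state trough Cmin,ss = Cmax,ss·f ≈ 18.575 × 0.2264 ≈ 4.205 mg/L.
Trough 4.2 mg/L vs MEC 5 mg/L: subtherapeutic.

4.2 mg/L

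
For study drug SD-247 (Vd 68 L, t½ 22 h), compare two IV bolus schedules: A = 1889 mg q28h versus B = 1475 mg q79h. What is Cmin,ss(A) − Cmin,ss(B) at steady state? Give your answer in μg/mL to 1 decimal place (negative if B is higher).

17.7 μg/mL

Regimen A: f = (1/2)^(28/22) ≈ 0.4139; Cmin,ss = (1889/68)·f/(1−f) ≈ 19.618 μg/mL.
Regimen B: f = (1/2)^(79/22) ≈ 0.0830; Cmin,ss = (1475/68)·f/(1−f) ≈ 1.963 μg/mL.
Difference ≈ 19.618 − 1.963 ≈ 17.655 μg/mL.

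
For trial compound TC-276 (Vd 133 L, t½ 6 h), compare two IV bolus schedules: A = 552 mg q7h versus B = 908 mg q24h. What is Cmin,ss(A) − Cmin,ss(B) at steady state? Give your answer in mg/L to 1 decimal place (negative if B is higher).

Regimen A: f = (1/2)^(7/6) ≈ 0.4454; Cmin,ss = (552/133)·f/(1−f) ≈ 3.333 mg/L.
Regimen B: f = (1/2)^(24/6) ≈ 0.0625; Cmin,ss = (908/133)·f/(1−f) ≈ 0.455 mg/L.
Difference ≈ 3.333 − 0.455 ≈ 2.878 mg/L.

2.9 mg/L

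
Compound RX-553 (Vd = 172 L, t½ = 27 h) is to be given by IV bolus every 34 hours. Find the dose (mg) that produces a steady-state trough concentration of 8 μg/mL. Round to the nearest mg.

1918 mg

τ/t½ = 34/27 ≈ 1.2593, so f = (1/2)^(34/27) ≈ 0.417758.
Cmin,ss = (D/Vd)·f/(1−f), so D = Cmin,ss·Vd·(1−f)/f.
D = 8 × 172 × (1−f)/f ≈ 8 × 172 × 1.39373 ≈ 1917.77 mg.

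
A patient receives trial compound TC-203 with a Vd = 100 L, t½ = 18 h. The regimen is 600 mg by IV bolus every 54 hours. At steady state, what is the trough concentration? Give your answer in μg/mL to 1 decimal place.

0.9 μg/mL

τ = 54 h = 3 half-lives, so f = (1/2)^3 = 0.125.
Accumulation ratio R = 1/(1 − f) = 1/0.875 = 8/7.
Single-dose peak C₀ = D/Vd = 600/100 = 6 μg/mL.
Steady-state peak Cmax,ss = C₀·R = 6 × 8/7 ≈ 6.857 μg/mL.
Steady-state trough Cmin,ss = Cmax,ss·f ≈ 6.857 × 0.125 ≈ 0.857 μg/mL.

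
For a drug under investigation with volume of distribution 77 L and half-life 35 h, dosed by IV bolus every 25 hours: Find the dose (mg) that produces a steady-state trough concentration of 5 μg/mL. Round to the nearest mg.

τ/t½ = 25/35 ≈ 0.71429, so f = (1/2)^(25/35) ≈ 0.609507.
Cmin,ss = (D/Vd)·f/(1−f), so D = Cmin,ss·Vd·(1−f)/f.
D = 5 × 77 × (1−f)/f ≈ 5 × 77 × 0.64067 ≈ 246.66 mg.

247 mg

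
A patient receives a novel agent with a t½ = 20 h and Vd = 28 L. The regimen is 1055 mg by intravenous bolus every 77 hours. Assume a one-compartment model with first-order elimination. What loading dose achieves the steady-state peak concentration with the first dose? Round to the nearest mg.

1134 mg

f = (1/2)^(77/20) ≈ 0.069348; accumulation ratio R = 1/(1−f) ≈ 1.07452.
Loading dose to hit Cmax,ss on first dose: D_load = D_maint·R ≈ 1055 × 1.07452 ≈ 1133.62 mg.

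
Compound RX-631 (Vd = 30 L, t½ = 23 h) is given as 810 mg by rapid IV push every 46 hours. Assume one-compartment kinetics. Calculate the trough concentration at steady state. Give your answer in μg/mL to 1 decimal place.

9.0 μg/mL

The dosing interval is 2 half-lives, so f = 2^(−2) = 0.25.
At steady state, R = 1/(1 − 0.25) = 4/3.
Single-dose peak C₀ = D/Vd = 810/30 = 27 μg/mL.
Steady-state peak Cmax,ss = C₀·R = 27 × 4/3 ≈ 36.000 μg/mL.
Steady-state trough Cmin,ss = Cmax,ss·f ≈ 36.000 × 0.25 ≈ 9.000 μg/mL.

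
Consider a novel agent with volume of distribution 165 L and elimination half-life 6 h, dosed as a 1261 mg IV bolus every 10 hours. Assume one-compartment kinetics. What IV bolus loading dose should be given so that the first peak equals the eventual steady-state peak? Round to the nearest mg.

f = (1/2)^(10/6) ≈ 0.314980; accumulation ratio R = 1/(1−f) ≈ 1.45981.
Loading dose to hit Cmax,ss on first dose: D_load = D_maint·R ≈ 1261 × 1.45981 ≈ 1840.82 mg.

1841 mg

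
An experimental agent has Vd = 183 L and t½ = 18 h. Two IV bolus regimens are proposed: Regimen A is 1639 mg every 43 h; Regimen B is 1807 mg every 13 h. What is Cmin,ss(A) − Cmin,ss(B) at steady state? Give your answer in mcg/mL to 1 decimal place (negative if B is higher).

Regimen A: f = (1/2)^(43/18) ≈ 0.1909; Cmin,ss = (1639/183)·f/(1−f) ≈ 2.113 mcg/mL.
Regimen B: f = (1/2)^(13/18) ≈ 0.6062; Cmin,ss = (1807/183)·f/(1−f) ≈ 15.200 mcg/mL.
Difference ≈ 2.113 − 15.200 ≈ -13.087 mcg/mL.

-13.1 mcg/mL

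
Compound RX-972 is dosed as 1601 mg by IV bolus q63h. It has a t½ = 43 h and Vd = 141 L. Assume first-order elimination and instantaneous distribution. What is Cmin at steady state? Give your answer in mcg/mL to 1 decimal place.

6.4 mcg/mL

τ/t½ = 63/43 ≈ 1.4651, so fraction remaining f = (1/2)^(63/43) ≈ 0.3622.
At steady state, accumulation factor R = 1/(1 − e^(−kτ)) ≈ 1.5679.
Each bolus raises the concentration by D/Vd = 1601/141 ≈ 11.355 mcg/mL.
Cmax,ss = C₀/(1 − f) ≈ 11.355/0.6378 ≈ 17.803 mcg/mL.
Steady-state trough Cmin,ss = Cmax,ss·f ≈ 17.803 × 0.3622 ≈ 6.448 mcg/mL.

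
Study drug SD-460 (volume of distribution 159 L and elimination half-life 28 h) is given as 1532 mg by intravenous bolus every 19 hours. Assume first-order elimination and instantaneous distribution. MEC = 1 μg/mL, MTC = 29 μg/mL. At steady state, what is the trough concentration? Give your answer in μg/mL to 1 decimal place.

16.0 μg/mL

k = ln2/t½ = ln2/28 ≈ 0.024755 h⁻¹; fraction remaining f = e^(−kτ) = e^(−0.024755×19) ≈ 0.6248.
At steady state, accumulation factor R = 1/(1 − e^(−kτ)) ≈ 2.6652.
Single-dose peak C₀ = D/Vd = 1532/159 ≈ 9.635 μg/mL.
Steady-state peak Cmax,ss = C₀·R ≈ 9.635 × 2.6652 ≈ 25.679 μg/mL.
Steady-state trough Cmin,ss = Cmax,ss·f ≈ 25.679 × 0.6248 ≈ 16.044 μg/mL.
Trough 16.0 μg/mL vs MEC 1 μg/mL: adequate.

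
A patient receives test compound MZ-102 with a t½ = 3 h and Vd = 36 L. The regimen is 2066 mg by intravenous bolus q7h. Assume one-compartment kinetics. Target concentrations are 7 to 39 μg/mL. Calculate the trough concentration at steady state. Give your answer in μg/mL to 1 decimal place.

14.2 μg/mL

Over one 7-h interval, 7/3 ≈ 2.3333 half-lives elapse, leaving f ≈ 0.1984 of each dose.
Accumulation ratio R = 1/(1 − f) ≈ 1/0.8016 ≈ 1.2475.
Each bolus raises the concentration by D/Vd = 2066/36 ≈ 57.389 μg/mL.
Steady-state peak Cmax,ss = C₀·R ≈ 57.389 × 1.2475 ≈ 71.593 μg/mL.
Steady-state trough Cmin,ss = Cmax,ss·f ≈ 71.593 × 0.1984 ≈ 14.204 μg/mL.
Trough 14.2 μg/mL vs MEC 7 μg/mL: adequate.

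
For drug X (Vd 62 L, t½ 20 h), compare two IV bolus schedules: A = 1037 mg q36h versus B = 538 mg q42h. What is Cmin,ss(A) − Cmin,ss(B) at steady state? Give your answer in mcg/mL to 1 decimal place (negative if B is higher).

Regimen A: f = (1/2)^(36/20) ≈ 0.2872; Cmin,ss = (1037/62)·f/(1−f) ≈ 6.739 mcg/mL.
Regimen B: f = (1/2)^(42/20) ≈ 0.2333; Cmin,ss = (538/62)·f/(1−f) ≈ 2.640 mcg/mL.
Difference ≈ 6.739 − 2.640 ≈ 4.099 mcg/mL.

4.1 mcg/mL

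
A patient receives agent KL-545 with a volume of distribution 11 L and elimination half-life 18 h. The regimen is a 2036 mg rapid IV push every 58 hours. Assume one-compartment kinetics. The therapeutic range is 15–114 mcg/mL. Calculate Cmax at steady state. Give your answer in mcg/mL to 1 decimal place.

k = ln2/t½ = ln2/18 ≈ 0.038508 h⁻¹; fraction remaining f = e^(−kτ) = e^(−0.038508×58) ≈ 0.1072.
Accumulation ratio R = 1/(1 − f) ≈ 1/0.8928 ≈ 1.1201.
Each bolus raises the concentration by D/Vd = 2036/11 ≈ 185.091 mcg/mL.
Steady-state peak Cmax,ss = C₀·R ≈ 185.091 × 1.1201 ≈ 207.320 mcg/mL.
Peak 207.3 mcg/mL vs MTC 114 mcg/mL: exceeds toxic threshold.

207.3 mcg/mL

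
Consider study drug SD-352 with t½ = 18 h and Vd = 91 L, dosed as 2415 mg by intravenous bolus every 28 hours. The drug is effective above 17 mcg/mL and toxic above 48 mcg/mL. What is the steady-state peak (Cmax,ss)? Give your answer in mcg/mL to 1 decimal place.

τ/t½ = 28/18 ≈ 1.5556, so fraction remaining f = (1/2)^(28/18) ≈ 0.3402.
Accumulation ratio R = 1/(1 − f) ≈ 1/0.6598 ≈ 1.5156.
Each bolus raises the concentration by D/Vd = 2415/91 ≈ 26.538 mcg/mL.
Cmax,ss = C₀/(1 − f) ≈ 26.538/0.6598 ≈ 40.221 mcg/mL.
Peak 40.2 mcg/mL vs MTC 48 mcg/mL: below toxic threshold.

40.2 mcg/mL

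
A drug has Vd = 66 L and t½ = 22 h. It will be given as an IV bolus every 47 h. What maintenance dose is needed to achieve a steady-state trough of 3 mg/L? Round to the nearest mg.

τ/t½ = 47/22 ≈ 2.1364, so f = (1/2)^(47/22) ≈ 0.227452.
Cmin,ss = (D/Vd)·f/(1−f), so D = Cmin,ss·Vd·(1−f)/f.
D = 3 × 66 × (1−f)/f ≈ 3 × 66 × 3.39653 ≈ 672.51 mg.

673 mg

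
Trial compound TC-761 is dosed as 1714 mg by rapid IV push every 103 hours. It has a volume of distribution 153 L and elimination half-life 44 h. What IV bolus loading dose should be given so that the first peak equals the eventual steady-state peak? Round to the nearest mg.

f = (1/2)^(103/44) ≈ 0.197386; accumulation ratio R = 1/(1−f) ≈ 1.24593.
Loading dose to hit Cmax,ss on first dose: D_load = D_maint·R ≈ 1714 × 1.24593 ≈ 2135.52 mg.

2136 mg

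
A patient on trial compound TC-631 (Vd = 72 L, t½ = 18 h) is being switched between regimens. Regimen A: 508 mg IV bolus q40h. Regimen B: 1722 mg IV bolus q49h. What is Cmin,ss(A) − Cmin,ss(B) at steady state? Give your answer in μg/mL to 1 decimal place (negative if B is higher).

Regimen A: f = (1/2)^(40/18) ≈ 0.2143; Cmin,ss = (508/72)·f/(1−f) ≈ 1.924 μg/mL.
Regimen B: f = (1/2)^(49/18) ≈ 0.1515; Cmin,ss = (1722/72)·f/(1−f) ≈ 4.270 μg/mL.
Difference ≈ 1.924 − 4.270 ≈ -2.346 μg/mL.

-2.3 μg/mL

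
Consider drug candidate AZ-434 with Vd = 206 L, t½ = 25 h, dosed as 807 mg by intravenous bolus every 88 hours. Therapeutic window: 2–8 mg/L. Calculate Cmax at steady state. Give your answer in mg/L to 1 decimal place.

4.3 mg/L

Over one 88-h interval, 88/25 ≈ 3.52 half-lives elapse, leaving f ≈ 0.0872 of each dose.
At steady state, accumulation factor R = 1/(1 − e^(−kτ)) ≈ 1.0955.
Each bolus raises the concentration by D/Vd = 807/206 ≈ 3.917 mg/L.
Steady-state peak Cmax,ss = C₀·R ≈ 3.917 × 1.0955 ≈ 4.291 mg/L.
Peak 4.3 mg/L vs MTC 8 mg/L: below toxic threshold.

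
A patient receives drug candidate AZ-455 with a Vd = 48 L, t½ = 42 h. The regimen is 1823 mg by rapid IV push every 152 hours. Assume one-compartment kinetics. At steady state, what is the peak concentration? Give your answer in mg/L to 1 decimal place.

41.3 mg/L

k = ln2/t½ = ln2/42 ≈ 0.016504 h⁻¹; fraction remaining f = e^(−kτ) = e^(−0.016504×152) ≈ 0.0814.
Accumulation ratio R = 1/(1 − f) ≈ 1/0.9186 ≈ 1.0886.
Single-dose peak C₀ = D/Vd = 1823/48 ≈ 37.979 mg/L.
Steady-state peak Cmax,ss = C₀·R ≈ 37.979 × 1.0886 ≈ 41.344 mg/L.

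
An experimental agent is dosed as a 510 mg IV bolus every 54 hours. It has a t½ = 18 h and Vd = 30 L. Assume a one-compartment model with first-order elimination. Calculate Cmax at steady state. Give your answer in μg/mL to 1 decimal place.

19.4 μg/mL

The dosing interval is 3 half-lives, so f = 2^(−3) = 0.125.
Accumulation ratio R = 1/(1 − f) = 1/0.875 = 8/7.
Single-dose peak C₀ = D/Vd = 510/30 = 17 μg/mL.
Steady-state peak Cmax,ss = C₀·R = 17 × 8/7 ≈ 19.429 μg/mL.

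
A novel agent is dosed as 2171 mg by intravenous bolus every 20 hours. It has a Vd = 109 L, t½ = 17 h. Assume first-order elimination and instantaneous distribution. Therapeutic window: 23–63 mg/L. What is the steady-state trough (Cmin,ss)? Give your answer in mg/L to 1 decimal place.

τ/t½ = 20/17 ≈ 1.1765, so fraction remaining f = (1/2)^(20/17) ≈ 0.4424.
Accumulation ratio R = 1/(1 − f) ≈ 1/0.5576 ≈ 1.7934.
Each bolus raises the concentration by D/Vd = 2171/109 ≈ 19.917 mg/L.
Steady-state peak Cmax,ss = C₀·R ≈ 19.917 × 1.7934 ≈ 35.719 mg/L.
Steady-state trough Cmin,ss = Cmax,ss·f ≈ 35.719 × 0.4424 ≈ 15.802 mg/L.
Trough 15.8 mg/L vs MEC 23 mg/L: subtherapeutic.

15.8 mg/L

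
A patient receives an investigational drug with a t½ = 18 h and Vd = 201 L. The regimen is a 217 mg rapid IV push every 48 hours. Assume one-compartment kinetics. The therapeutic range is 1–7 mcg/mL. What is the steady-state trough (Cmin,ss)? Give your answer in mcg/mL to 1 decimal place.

τ/t½ = 48/18 ≈ 2.6667, so fraction remaining f = (1/2)^(48/18) ≈ 0.1575.
Single-dose peak C₀ = D/Vd = 217/201 ≈ 1.080 mcg/mL.
Steady-state trough Cmin,ss = C₀·f/(1−f) ≈ 1.080 × 0.1575/0.8425 ≈ 0.202 mcg/mL.
Trough 0.2 mcg/mL vs MEC 1 mcg/mL: subtherapeutic.

0.2 mcg/mL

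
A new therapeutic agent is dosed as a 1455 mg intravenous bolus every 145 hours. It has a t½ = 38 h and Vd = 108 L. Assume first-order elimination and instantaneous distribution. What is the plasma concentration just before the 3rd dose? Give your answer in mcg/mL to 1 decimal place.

1.0 mcg/mL

f = (1/2)^(τ/t½) = (1/2)^(145/38) ≈ 0.0710.
C₀ = D/Vd = 1455/108 ≈ 13.472 mcg/mL.
Before the 3rd dose, 2 doses have been given. Superposition: Cmin = C₀·(f + f²).
≈ 13.472 × (0.0710 + 0.0050) ≈ 13.472 × 0.0760 ≈ 1.024 mcg/mL.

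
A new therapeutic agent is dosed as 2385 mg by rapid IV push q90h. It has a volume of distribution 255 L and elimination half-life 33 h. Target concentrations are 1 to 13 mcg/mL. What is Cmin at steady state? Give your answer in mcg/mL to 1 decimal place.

τ/t½ = 90/33 ≈ 2.7273, so fraction remaining f = (1/2)^(90/33) ≈ 0.1510.
At steady state, accumulation factor R = 1/(1 − e^(−kτ)) ≈ 1.1779.
Single-dose peak C₀ = D/Vd = 2385/255 ≈ 9.353 mcg/mL.
Cmax,ss = C₀/(1 − f) ≈ 9.353/0.8490 ≈ 11.016 mcg/mL.
One interval later, Cmin,ss = Cmax,ss·e^(−kτ) ≈ 11.016 × 0.1510 ≈ 1.663 mcg/mL.
Trough 1.7 mcg/mL vs MEC 1 mcg/mL: adequate.

1.7 mcg/mL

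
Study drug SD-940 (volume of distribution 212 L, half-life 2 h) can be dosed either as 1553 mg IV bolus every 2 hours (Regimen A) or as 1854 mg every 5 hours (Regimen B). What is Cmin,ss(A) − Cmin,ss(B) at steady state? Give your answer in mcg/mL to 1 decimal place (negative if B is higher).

Regimen A: f = (1/2)^(2/2) ≈ 0.5000; Cmin,ss = (1553/212)·f/(1−f) ≈ 7.325 mcg/mL.
Regimen B: f = (1/2)^(5/2) ≈ 0.1768; Cmin,ss = (1854/212)·f/(1−f) ≈ 1.878 mcg/mL.
Difference ≈ 7.325 − 1.878 ≈ 5.447 mcg/mL.

5.4 mcg/mL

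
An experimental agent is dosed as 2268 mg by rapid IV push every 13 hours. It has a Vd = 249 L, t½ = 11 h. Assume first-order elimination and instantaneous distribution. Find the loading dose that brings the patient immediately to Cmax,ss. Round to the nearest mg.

f = (1/2)^(13/11) ≈ 0.440796; accumulation ratio R = 1/(1−f) ≈ 1.78826.
Loading dose to hit Cmax,ss on first dose: D_load = D_maint·R ≈ 2268 × 1.78826 ≈ 4055.77 mg.

4056 mg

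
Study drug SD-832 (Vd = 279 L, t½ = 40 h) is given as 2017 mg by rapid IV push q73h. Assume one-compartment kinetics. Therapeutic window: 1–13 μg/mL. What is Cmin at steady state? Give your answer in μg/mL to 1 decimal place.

Over one 73-h interval, 73/40 ≈ 1.825 half-lives elapse, leaving f ≈ 0.2822 of each dose.
Accumulation ratio R = 1/(1 − f) ≈ 1/0.7178 ≈ 1.3931.
Single-dose peak C₀ = D/Vd = 2017/279 ≈ 7.229 μg/mL.
Cmax,ss = C₀/(1 − f) ≈ 7.229/0.7178 ≈ 10.071 μg/mL.
One interval later, Cmin,ss = Cmax,ss·e^(−kτ) ≈ 10.071 × 0.2822 ≈ 2.842 μg/mL.
Trough 2.8 μg/mL vs MEC 1 μg/mL: adequate.

2.8 μg/mL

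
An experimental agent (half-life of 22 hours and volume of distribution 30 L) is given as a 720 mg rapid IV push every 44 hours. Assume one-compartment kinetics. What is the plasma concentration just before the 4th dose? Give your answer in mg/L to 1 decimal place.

7.9 mg/L

f = (1/2)^(τ/t½) = (1/2)^(44/22) ≈ 0.2500.
C₀ = D/Vd = 720/30 ≈ 24.000 mg/L.
Before the 4th dose, 3 doses have been given. Superposition: Cmin = C₀·(f + f² + … + f^3).
≈ 24.000 × (0.2500 + 0.0625 + 0.0156) ≈ 24.000 × 0.3281 ≈ 7.874 mg/L.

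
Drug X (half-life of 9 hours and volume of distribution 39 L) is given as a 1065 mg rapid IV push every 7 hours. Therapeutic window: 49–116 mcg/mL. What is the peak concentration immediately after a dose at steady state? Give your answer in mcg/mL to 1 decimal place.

k = ln2/t½ = ln2/9 ≈ 0.077016 h⁻¹; fraction remaining f = e^(−kτ) = e^(−0.077016×7) ≈ 0.5833.
At steady state, accumulation factor R = 1/(1 − e^(−kτ)) ≈ 2.3998.
Each bolus raises the concentration by D/Vd = 1065/39 ≈ 27.308 mcg/mL.
Steady-state peak Cmax,ss = C₀·R ≈ 27.308 × 2.3998 ≈ 65.534 mcg/mL.
Peak 65.5 mcg/mL vs MTC 116 mcg/mL: below toxic threshold.

65.5 mcg/mL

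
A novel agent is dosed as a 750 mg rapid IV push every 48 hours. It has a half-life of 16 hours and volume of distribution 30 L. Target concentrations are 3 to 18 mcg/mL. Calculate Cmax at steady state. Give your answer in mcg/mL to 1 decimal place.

28.6 mcg/mL

τ = 48 h = 3 half-lives, so f = (1/2)^3 = 0.125.
Accumulation ratio R = 1/(1 − f) = 1/0.875 = 8/7.
Single-dose peak C₀ = D/Vd = 750/30 = 25 mcg/mL.
Steady-state peak Cmax,ss = C₀·R = 25 × 8/7 ≈ 28.571 mcg/mL.
Peak 28.6 mcg/mL vs MTC 18 mcg/mL: exceeds toxic threshold.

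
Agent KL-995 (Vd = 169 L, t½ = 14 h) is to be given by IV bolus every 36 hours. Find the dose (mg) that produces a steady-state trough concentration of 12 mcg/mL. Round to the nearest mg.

τ/t½ = 36/14 ≈ 2.5714, so f = (1/2)^(36/14) ≈ 0.168238.
Cmin,ss = (D/Vd)·f/(1−f), so D = Cmin,ss·Vd·(1−f)/f.
D = 12 × 169 × (1−f)/f ≈ 12 × 169 × 4.94396 ≈ 10026.35 mg.

10026 mg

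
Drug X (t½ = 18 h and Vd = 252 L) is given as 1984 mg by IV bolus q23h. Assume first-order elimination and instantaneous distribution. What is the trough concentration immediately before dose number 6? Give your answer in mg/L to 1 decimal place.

5.5 mg/L

f = (1/2)^(τ/t½) = (1/2)^(23/18) ≈ 0.4124.
C₀ = D/Vd = 1984/252 ≈ 7.873 mg/L.
Before the 6th dose, 5 doses have been given. Superposition: Cmin = C₀·(f + f² + … + f^5).
≈ 7.873 × (0.4124 + 0.1701 + 0.0701 + 0.0289 + 0.0119) ≈ 7.873 × 0.6934 ≈ 5.459 mg/L.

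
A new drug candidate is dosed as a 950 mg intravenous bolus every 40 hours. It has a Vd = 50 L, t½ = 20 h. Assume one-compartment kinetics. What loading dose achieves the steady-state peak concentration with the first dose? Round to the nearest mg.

f = (1/2)^(40/20) ≈ 0.250000; accumulation ratio R = 1/(1−f) ≈ 1.33333.
Loading dose to hit Cmax,ss on first dose: D_load = D_maint·R ≈ 950 × 1.33333 ≈ 1266.66 mg.

1267 mg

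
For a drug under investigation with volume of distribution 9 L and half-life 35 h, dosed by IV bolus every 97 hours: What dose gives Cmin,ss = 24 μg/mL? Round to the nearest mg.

τ/t½ = 97/35 ≈ 2.7714, so f = (1/2)^(97/35) ≈ 0.146459.
Cmin,ss = (D/Vd)·f/(1−f), so D = Cmin,ss·Vd·(1−f)/f.
D = 24 × 9 × (1−f)/f ≈ 24 × 9 × 5.82785 ≈ 1258.82 mg.

1259 mg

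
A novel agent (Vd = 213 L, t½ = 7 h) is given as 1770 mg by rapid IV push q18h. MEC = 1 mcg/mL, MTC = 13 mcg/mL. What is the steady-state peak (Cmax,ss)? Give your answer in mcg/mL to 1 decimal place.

τ/t½ = 18/7 ≈ 2.5714, so fraction remaining f = (1/2)^(18/7) ≈ 0.1682.
At steady state, accumulation factor R = 1/(1 − e^(−kτ)) ≈ 1.2022.
Each bolus raises the concentration by D/Vd = 1770/213 ≈ 8.310 mcg/mL.
Steady-state peak Cmax,ss = C₀·R ≈ 8.310 × 1.2022 ≈ 9.990 mcg/mL.
Peak 10.0 mcg/mL vs MTC 13 mcg/mL: below toxic threshold.

10.0 mcg/mL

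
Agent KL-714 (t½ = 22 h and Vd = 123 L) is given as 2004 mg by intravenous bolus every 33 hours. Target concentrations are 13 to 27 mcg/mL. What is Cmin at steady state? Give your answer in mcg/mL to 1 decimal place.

8.9 mcg/mL

τ/t½ = 33/22 ≈ 1.5, so fraction remaining f = (1/2)^(33/22) ≈ 0.3536.
Each bolus raises the concentration by D/Vd = 2004/123 ≈ 16.293 mcg/mL.
Steady-state trough Cmin,ss = C₀·f/(1−f) ≈ 16.293 × 0.3536/0.6464 ≈ 8.913 mcg/mL.
Trough 8.9 mcg/mL vs MEC 13 mcg/mL: subtherapeutic.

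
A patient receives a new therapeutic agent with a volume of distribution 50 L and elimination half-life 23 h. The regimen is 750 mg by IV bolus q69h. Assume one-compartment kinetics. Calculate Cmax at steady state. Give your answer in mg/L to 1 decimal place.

The dosing interval is 3 half-lives, so f = 2^(−3) = 0.125.
Accumulation ratio R = 1/(1 − f) = 1/0.875 = 8/7.
Single-dose peak C₀ = D/Vd = 750/50 = 15 mg/L.
Steady-state peak Cmax,ss = C₀·R = 15 × 8/7 ≈ 17.143 mg/L.

17.1 mg/L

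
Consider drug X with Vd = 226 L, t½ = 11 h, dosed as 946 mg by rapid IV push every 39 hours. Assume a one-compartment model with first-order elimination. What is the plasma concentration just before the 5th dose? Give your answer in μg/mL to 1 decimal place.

0.4 μg/mL

f = (1/2)^(τ/t½) = (1/2)^(39/11) ≈ 0.0856.
C₀ = D/Vd = 946/226 ≈ 4.186 μg/mL.
Before the 5th dose, 4 doses have been given. Superposition: Cmin = C₀·(f + f² + … + f^4).
≈ 4.186 × (0.0856 + 0.0073 + 0.0006 + 0.0001) ≈ 4.186 × 0.0936 ≈ 0.392 μg/mL.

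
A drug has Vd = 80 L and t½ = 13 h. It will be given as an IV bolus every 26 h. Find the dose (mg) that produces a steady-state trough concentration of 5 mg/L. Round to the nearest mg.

1200 mg

τ/t½ = 26/13 ≈ 2, so f = (1/2)^(26/13) ≈ 0.250000.
Cmin,ss = (D/Vd)·f/(1−f), so D = Cmin,ss·Vd·(1−f)/f.
D = 5 × 80 × (1−f)/f ≈ 5 × 80 × 3.00000 ≈ 1200.00 mg.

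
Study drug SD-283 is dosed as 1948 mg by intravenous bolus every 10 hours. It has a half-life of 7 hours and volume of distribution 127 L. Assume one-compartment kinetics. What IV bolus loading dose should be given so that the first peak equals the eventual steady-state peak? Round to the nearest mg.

3099 mg

f = (1/2)^(10/7) ≈ 0.371499; accumulation ratio R = 1/(1−f) ≈ 1.59109.
Loading dose to hit Cmax,ss on first dose: D_load = D_maint·R ≈ 1948 × 1.59109 ≈ 3099.44 mg.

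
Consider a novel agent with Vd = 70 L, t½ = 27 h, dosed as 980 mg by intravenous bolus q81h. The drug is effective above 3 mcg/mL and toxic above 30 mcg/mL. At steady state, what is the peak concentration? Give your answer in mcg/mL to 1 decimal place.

τ = 81 h = 3 half-lives, so f = (1/2)^3 = 0.125.
At steady state, R = 1/(1 − 0.125) = 8/7.
Single-dose peak C₀ = D/Vd = 980/70 = 14 mcg/mL.
Steady-state peak Cmax,ss = C₀·R = 14 × 8/7 ≈ 16.000 mcg/mL.
Peak 16.0 mcg/mL vs MTC 30 mcg/mL: below toxic threshold.

16.0 mcg/mL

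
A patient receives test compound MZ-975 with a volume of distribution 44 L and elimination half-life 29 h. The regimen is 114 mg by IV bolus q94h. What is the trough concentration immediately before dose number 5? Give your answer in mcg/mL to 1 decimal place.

f = (1/2)^(τ/t½) = (1/2)^(94/29) ≈ 0.1057.
C₀ = D/Vd = 114/44 ≈ 2.591 mcg/mL.
Before the 5th dose, 4 doses have been given. Superposition: Cmin = C₀·(f + f² + … + f^4).
≈ 2.591 × (0.1057 + 0.0112 + 0.0012 + 0.0001) ≈ 2.591 × 0.1182 ≈ 0.306 mcg/mL.

0.3 mcg/mL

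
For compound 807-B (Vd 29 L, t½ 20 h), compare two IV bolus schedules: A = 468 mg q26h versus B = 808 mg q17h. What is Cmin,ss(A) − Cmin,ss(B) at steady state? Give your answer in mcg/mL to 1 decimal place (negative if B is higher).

Regimen A: f = (1/2)^(26/20) ≈ 0.4061; Cmin,ss = (468/29)·f/(1−f) ≈ 11.035 mcg/mL.
Regimen B: f = (1/2)^(17/20) ≈ 0.5548; Cmin,ss = (808/29)·f/(1−f) ≈ 34.721 mcg/mL.
Difference ≈ 11.035 − 34.721 ≈ -23.686 mcg/mL.

-23.7 mcg/mL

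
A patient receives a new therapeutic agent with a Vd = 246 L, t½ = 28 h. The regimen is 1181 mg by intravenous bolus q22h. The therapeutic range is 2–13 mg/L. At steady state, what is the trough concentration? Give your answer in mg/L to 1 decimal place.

k = ln2/t½ = ln2/28 ≈ 0.024755 h⁻¹; fraction remaining f = e^(−kτ) = e^(−0.024755×22) ≈ 0.5801.
Accumulation ratio R = 1/(1 − f) ≈ 1/0.4199 ≈ 2.3815.
Each bolus raises the concentration by D/Vd = 1181/246 ≈ 4.801 mg/L.
Steady-state peak Cmax,ss = C₀·R ≈ 4.801 × 2.3815 ≈ 11.434 mg/L.
Steady-state trough Cmin,ss = Cmax,ss·f ≈ 11.434 × 0.5801 ≈ 6.633 mg/L.
Trough 6.6 mg/L vs MEC 2 mg/L: adequate.

6.6 mg/L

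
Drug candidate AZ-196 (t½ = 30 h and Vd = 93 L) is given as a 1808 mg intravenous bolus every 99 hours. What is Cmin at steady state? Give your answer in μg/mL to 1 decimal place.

k = ln2/t½ = ln2/30 ≈ 0.023105 h⁻¹; fraction remaining f = e^(−kτ) = e^(−0.023105×99) ≈ 0.1015.
Single-dose peak C₀ = D/Vd = 1808/93 ≈ 19.441 μg/mL.
Steady-state trough Cmin,ss = C₀·f/(1−f) ≈ 19.441 × 0.1015/0.8985 ≈ 2.196 μg/mL.

2.2 μg/mL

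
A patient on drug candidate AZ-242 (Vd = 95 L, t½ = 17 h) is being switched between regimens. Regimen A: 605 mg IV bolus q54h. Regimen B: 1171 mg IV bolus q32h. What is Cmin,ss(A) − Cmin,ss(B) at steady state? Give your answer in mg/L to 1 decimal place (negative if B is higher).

Regimen A: f = (1/2)^(54/17) ≈ 0.1106; Cmin,ss = (605/95)·f/(1−f) ≈ 0.792 mg/L.
Regimen B: f = (1/2)^(32/17) ≈ 0.2712; Cmin,ss = (1171/95)·f/(1−f) ≈ 4.587 mg/L.
Difference ≈ 0.792 − 4.587 ≈ -3.795 mg/L.

-3.8 mg/L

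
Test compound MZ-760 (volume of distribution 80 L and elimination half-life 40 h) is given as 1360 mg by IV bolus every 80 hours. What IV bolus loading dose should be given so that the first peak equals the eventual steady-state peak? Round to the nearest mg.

f = (1/2)^(80/40) ≈ 0.250000; accumulation ratio R = 1/(1−f) ≈ 1.33333.
Loading dose to hit Cmax,ss on first dose: D_load = D_maint·R ≈ 1360 × 1.33333 ≈ 1813.33 mg.

1813 mg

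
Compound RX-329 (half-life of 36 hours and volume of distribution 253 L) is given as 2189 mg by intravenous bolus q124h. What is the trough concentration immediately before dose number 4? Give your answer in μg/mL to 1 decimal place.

0.9 μg/mL

f = (1/2)^(τ/t½) = (1/2)^(124/36) ≈ 0.0919.
C₀ = D/Vd = 2189/253 ≈ 8.652 μg/mL.
Before the 4th dose, 3 doses have been given. Superposition: Cmin = C₀·(f + f² + … + f^3).
≈ 8.652 × (0.0919 + 0.0084 + 0.0008) ≈ 8.652 × 0.1011 ≈ 0.875 μg/mL.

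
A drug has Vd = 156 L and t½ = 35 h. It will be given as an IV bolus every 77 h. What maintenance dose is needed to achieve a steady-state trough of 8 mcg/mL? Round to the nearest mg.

4486 mg

τ/t½ = 77/35 ≈ 2.2, so f = (1/2)^(77/35) ≈ 0.217638.
Cmin,ss = (D/Vd)·f/(1−f), so D = Cmin,ss·Vd·(1−f)/f.
D = 8 × 156 × (1−f)/f ≈ 8 × 156 × 3.59479 ≈ 4486.30 mg.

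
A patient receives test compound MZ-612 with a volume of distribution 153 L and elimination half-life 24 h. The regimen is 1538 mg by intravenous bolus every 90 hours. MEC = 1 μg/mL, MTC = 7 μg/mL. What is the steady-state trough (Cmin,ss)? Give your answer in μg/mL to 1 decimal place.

Over one 90-h interval, 90/24 ≈ 3.75 half-lives elapse, leaving f ≈ 0.0743 of each dose.
Accumulation ratio R = 1/(1 − f) ≈ 1/0.9257 ≈ 1.0803.
Each bolus raises the concentration by D/Vd = 1538/153 ≈ 10.052 μg/mL.
Cmax,ss = C₀/(1 − f) ≈ 10.052/0.9257 ≈ 10.859 μg/mL.
Steady-state trough Cmin,ss = Cmax,ss·f ≈ 10.859 × 0.0743 ≈ 0.807 μg/mL.
Trough 0.8 μg/mL vs MEC 1 μg/mL: subtherapeutic.

0.8 μg/mL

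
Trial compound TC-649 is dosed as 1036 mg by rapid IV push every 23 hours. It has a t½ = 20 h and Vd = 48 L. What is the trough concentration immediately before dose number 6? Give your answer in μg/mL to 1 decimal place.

17.4 μg/mL

f = (1/2)^(τ/t½) = (1/2)^(23/20) ≈ 0.4506.
C₀ = D/Vd = 1036/48 ≈ 21.583 μg/mL.
Before the 6th dose, 5 doses have been given. Superposition: Cmin = C₀·(f + f² + … + f^5).
≈ 21.583 × (0.4506 + 0.2030 + 0.0915 + 0.0412 + 0.0186) ≈ 21.583 × 0.8049 ≈ 17.372 μg/mL.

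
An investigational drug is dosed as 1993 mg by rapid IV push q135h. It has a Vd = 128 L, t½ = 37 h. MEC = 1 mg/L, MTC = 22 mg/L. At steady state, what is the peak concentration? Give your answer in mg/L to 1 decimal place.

Over one 135-h interval, 135/37 ≈ 3.6486 half-lives elapse, leaving f ≈ 0.0797 of each dose.
At steady state, accumulation factor R = 1/(1 − e^(−kτ)) ≈ 1.0866.
Single-dose peak C₀ = D/Vd = 1993/128 ≈ 15.570 mg/L.
Cmax,ss = C₀/(1 − f) ≈ 15.570/0.9203 ≈ 16.918 mg/L.
Peak 16.9 mg/L vs MTC 22 mg/L: below toxic threshold.

16.9 mg/L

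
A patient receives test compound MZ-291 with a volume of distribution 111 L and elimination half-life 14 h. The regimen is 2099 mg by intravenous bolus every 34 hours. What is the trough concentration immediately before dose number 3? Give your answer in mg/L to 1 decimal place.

4.2 mg/L

f = (1/2)^(τ/t½) = (1/2)^(34/14) ≈ 0.1857.
C₀ = D/Vd = 2099/111 ≈ 18.910 mg/L.
Before the 3rd dose, 2 doses have been given. Superposition: Cmin = C₀·(f + f²).
≈ 18.910 × (0.1857 + 0.0345) ≈ 18.910 × 0.2202 ≈ 4.164 mg/L.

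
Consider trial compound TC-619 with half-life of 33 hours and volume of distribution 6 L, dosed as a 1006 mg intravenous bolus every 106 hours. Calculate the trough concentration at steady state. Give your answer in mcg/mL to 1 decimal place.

20.3 mcg/mL

k = ln2/t½ = ln2/33 ≈ 0.021004 h⁻¹; fraction remaining f = e^(−kτ) = e^(−0.021004×106) ≈ 0.1079.
Accumulation ratio R = 1/(1 − f) ≈ 1/0.8921 ≈ 1.1210.
Single-dose peak C₀ = D/Vd = 1006/6 ≈ 167.667 mcg/mL.
Steady-state peak Cmax,ss = C₀·R ≈ 167.667 × 1.1210 ≈ 187.955 mcg/mL.
One interval later, Cmin,ss = Cmax,ss·e^(−kτ) ≈ 187.955 × 0.1079 ≈ 20.280 mcg/mL.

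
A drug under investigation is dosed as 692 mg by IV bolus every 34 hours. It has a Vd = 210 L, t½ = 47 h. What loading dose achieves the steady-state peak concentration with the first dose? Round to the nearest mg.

f = (1/2)^(34/47) ≈ 0.605667; accumulation ratio R = 1/(1−f) ≈ 2.53593.
Loading dose to hit Cmax,ss on first dose: D_load = D_maint·R ≈ 692 × 2.53593 ≈ 1754.86 mg.

1755 mg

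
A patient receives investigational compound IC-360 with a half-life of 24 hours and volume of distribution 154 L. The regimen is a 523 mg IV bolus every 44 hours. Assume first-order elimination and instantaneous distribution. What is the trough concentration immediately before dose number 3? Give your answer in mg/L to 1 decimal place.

f = (1/2)^(τ/t½) = (1/2)^(44/24) ≈ 0.2806.
C₀ = D/Vd = 523/154 ≈ 3.396 mg/L.
Before the 3rd dose, 2 doses have been given. Superposition: Cmin = C₀·(f + f²).
≈ 3.396 × (0.2806 + 0.0787) ≈ 3.396 × 0.3593 ≈ 1.220 mg/L.

1.2 mg/L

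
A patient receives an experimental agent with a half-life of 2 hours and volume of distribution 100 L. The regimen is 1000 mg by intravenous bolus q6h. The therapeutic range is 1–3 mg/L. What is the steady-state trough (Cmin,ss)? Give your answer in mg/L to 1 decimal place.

1.4 mg/L

τ = 6 h = 3 half-lives, so f = (1/2)^3 = 0.125.
At steady state, R = 1/(1 − 0.125) = 8/7.
Single-dose peak C₀ = D/Vd = 1000/100 = 10 mg/L.
Steady-state peak Cmax,ss = C₀·R = 10 × 8/7 ≈ 11.429 mg/L.
Steady-state trough Cmin,ss = Cmax,ss·f ≈ 11.429 × 0.125 ≈ 1.429 mg/L.
Trough 1.4 mg/L vs MEC 1 mg/L: adequate.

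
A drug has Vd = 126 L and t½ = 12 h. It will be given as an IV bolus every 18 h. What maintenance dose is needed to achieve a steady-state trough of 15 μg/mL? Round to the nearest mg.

3456 mg

τ/t½ = 18/12 ≈ 1.5, so f = (1/2)^(18/12) ≈ 0.353553.
Cmin,ss = (D/Vd)·f/(1−f), so D = Cmin,ss·Vd·(1−f)/f.
D = 15 × 126 × (1−f)/f ≈ 15 × 126 × 1.82843 ≈ 3455.73 mg.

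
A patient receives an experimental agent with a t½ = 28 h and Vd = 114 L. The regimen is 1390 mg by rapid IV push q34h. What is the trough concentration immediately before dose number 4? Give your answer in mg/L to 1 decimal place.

8.5 mg/L

f = (1/2)^(τ/t½) = (1/2)^(34/28) ≈ 0.4310.
C₀ = D/Vd = 1390/114 ≈ 12.193 mg/L.
Before the 4th dose, 3 doses have been given. Superposition: Cmin = C₀·(f + f² + … + f^3).
≈ 12.193 × (0.4310 + 0.1858 + 0.0801) ≈ 12.193 × 0.6969 ≈ 8.497 mg/L.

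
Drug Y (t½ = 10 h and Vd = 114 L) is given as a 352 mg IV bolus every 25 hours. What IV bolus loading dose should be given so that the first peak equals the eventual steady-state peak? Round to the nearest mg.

f = (1/2)^(25/10) ≈ 0.176777; accumulation ratio R = 1/(1−f) ≈ 1.21474.
Loading dose to hit Cmax,ss on first dose: D_load = D_maint·R ≈ 352 × 1.21474 ≈ 427.59 mg.

428 mg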